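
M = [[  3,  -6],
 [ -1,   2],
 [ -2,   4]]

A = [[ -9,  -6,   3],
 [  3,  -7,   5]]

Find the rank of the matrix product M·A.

First compute MA:
[[-45,  24, -21],
 [ 15,  -8,   7],
 [ 30, -16,  14]]
Now row reduce the product.
R2 ← R2 + (1/3)·R1: [0, 0, 0]
R3 ← R3 + (2/3)·R1: [0, 0, 0]
1 nonzero row, so rank(MA) = 1.

1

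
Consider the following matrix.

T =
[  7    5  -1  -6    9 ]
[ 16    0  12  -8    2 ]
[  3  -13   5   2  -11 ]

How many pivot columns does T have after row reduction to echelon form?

Row reduce to echelon form.
R2 ← R2 − (16/7)·R1: [0, -80/7, 100/7, 40/7, -130/7]
R3 ← R3 − (3/7)·R1: [0, -106/7, 38/7, 32/7, -104/7]
R3 ← R3 − (53/40)·R2: [0, 0, -27/2, -3, 39/4]
Echelon form has 3 nonzero rows, so rank(T) = 3.
Each nonzero row contributes one pivot column: 3 pivot columns.

3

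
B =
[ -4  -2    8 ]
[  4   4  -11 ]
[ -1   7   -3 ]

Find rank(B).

Row reduce to echelon form.
R2 ← R2 + R1: [0, 2, -3]
R3 ← R3 − (1/4)·R1: [0, 15/2, -5]
R3 ← R3 − (15/4)·R2: [0, 0, 25/4]
Echelon form has 3 nonzero rows, so rank(B) = 3.

3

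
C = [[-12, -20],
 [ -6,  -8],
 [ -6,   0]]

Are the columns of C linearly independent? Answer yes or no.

yes

Row reduce C to echelon form.
R2 ← R2 − (1/2)·R1: [0, 2]
R3 ← R3 − (1/2)·R1: [0, 10]
R3 ← R3 − (5)·R2: [0, 0]
2 pivots among 2 columns.
Every column is a pivot column, so the columns are linearly independent.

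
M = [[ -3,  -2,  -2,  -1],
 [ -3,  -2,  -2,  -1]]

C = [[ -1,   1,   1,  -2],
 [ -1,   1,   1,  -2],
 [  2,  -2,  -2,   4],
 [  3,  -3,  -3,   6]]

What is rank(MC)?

First compute MC:
[[ -2,   2,   2,  -4],
 [ -2,   2,   2,  -4]]
Now row reduce the product.
R2 ← R2 − R1: [0, 0, 0, 0]
1 nonzero row, so rank(MC) = 1.

1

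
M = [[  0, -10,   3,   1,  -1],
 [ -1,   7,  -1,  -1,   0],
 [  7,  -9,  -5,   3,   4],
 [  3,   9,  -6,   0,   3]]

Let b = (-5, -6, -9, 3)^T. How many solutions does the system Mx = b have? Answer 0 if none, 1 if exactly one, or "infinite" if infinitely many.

Row reduce the augmented matrix [M | b].
Swap R1 ↔ R2
R3 ← R3 + (7)·R1: [0, 40, -12, -4, 4, -51]
R4 ← R4 + (3)·R1: [0, 30, -9, -3, 3, -15]
R3 ← R3 + (4)·R2: [0, 0, 0, 0, 0, -71]
R4 ← R4 + (3)·R2: [0, 0, 0, 0, 0, -30]
R4 ← R4 − (30/71)·R3: [0, 0, 0, 0, 0, 0]
The echelon form has 3 nonzero rows; the last pivot sits in the augmented column, so rank(M) = 2 but rank([M|b]) = 3.
Since the ranks differ, the system is inconsistent.
It has no solutions.

0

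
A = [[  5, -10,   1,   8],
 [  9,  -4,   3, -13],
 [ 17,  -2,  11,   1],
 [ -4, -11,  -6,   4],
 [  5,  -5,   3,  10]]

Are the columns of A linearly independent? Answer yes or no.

Row reduce A to echelon form.
R2 ← R2 − (9/5)·R1: [0, 14, 6/5, -137/5]
R3 ← R3 − (17/5)·R1: [0, 32, 38/5, -131/5]
R4 ← R4 + (4/5)·R1: [0, -19, -26/5, 52/5]
R5 ← R5 − R1: [0, 5, 2, 2]
R3 ← R3 − (16/7)·R2: [0, 0, 34/7, 255/7]
R4 ← R4 + (19/14)·R2: [0, 0, -25/7, -375/14]
R5 ← R5 − (5/14)·R2: [0, 0, 11/7, 165/14]
R4 ← R4 + (25/34)·R3: [0, 0, 0, 0]
R5 ← R5 − (11/34)·R3: [0, 0, 0, 0]
3 pivots among 4 columns.
Only 3 < 4 pivot columns, so the columns are linearly dependent.

no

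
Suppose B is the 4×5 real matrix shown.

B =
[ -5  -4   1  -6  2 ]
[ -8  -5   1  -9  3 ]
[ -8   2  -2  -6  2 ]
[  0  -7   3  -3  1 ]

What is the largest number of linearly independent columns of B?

2

Row reduce to echelon form.
R2 ← R2 − (8/5)·R1: [0, 7/5, -3/5, 3/5, -1/5]
R3 ← R3 − (8/5)·R1: [0, 42/5, -18/5, 18/5, -6/5]
R3 ← R3 − (6)·R2: [0, 0, 0, 0, 0]
R4 ← R4 + (5)·R2: [0, 0, 0, 0, 0]
Echelon form has 2 nonzero rows, so rank(B) = 2.
The rank gives the maximum number of linearly independent columns: 2.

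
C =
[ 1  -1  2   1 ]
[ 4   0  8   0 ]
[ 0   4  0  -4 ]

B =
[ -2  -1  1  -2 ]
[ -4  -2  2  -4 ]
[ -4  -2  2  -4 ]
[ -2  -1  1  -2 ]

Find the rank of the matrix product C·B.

1

First compute CB:
[[ -8,  -4,   4,  -8],
 [-40, -20,  20, -40],
 [ -8,  -4,   4,  -8]]
Now row reduce the product.
R2 ← R2 − (5)·R1: [0, 0, 0, 0]
R3 ← R3 − R1: [0, 0, 0, 0]
1 nonzero row, so rank(CB) = 1.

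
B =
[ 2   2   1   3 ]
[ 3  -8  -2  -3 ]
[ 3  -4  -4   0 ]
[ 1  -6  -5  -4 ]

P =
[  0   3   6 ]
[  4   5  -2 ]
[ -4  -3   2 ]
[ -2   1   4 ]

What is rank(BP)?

First compute BP:
[[ -2,  16,  22],
 [-18, -28,  18],
 [  0,   1,  18],
 [  4, -16,  -8]]
Now row reduce the product.
R2 ← R2 − (9)·R1: [0, -172, -180]
R4 ← R4 + (2)·R1: [0, 16, 36]
R3 ← R3 + (1/172)·R2: [0, 0, 729/43]
R4 ← R4 + (4/43)·R2: [0, 0, 828/43]
R4 ← R4 − (92/81)·R3: [0, 0, 0]
3 nonzero rows, so rank(BP) = 3.

3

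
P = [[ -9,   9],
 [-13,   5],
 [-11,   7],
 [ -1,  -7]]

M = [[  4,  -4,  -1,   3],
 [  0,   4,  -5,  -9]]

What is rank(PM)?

2

First compute PM:
[[-36,  72, -36, -108],
 [-52,  72, -12, -84],
 [-44,  72, -24, -96],
 [ -4, -24,  36,  60]]
Now row reduce the product.
R2 ← R2 − (13/9)·R1: [0, -32, 40, 72]
R3 ← R3 − (11/9)·R1: [0, -16, 20, 36]
R4 ← R4 − (1/9)·R1: [0, -32, 40, 72]
R3 ← R3 − (1/2)·R2: [0, 0, 0, 0]
R4 ← R4 − R2: [0, 0, 0, 0]
2 nonzero rows, so rank(PM) = 2.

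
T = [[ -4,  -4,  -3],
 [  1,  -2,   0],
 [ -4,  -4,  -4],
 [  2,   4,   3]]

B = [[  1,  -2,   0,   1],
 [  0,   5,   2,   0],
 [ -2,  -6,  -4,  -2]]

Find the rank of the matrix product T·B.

2

First compute TB:
[[  2,   6,   4,   2],
 [  1, -12,  -4,   1],
 [  4,  12,   8,   4],
 [ -4,  -2,  -4,  -4]]
Now row reduce the product.
R2 ← R2 − (1/2)·R1: [0, -15, -6, 0]
R3 ← R3 − (2)·R1: [0, 0, 0, 0]
R4 ← R4 + (2)·R1: [0, 10, 4, 0]
R4 ← R4 + (2/3)·R2: [0, 0, 0, 0]
2 nonzero rows, so rank(TB) = 2.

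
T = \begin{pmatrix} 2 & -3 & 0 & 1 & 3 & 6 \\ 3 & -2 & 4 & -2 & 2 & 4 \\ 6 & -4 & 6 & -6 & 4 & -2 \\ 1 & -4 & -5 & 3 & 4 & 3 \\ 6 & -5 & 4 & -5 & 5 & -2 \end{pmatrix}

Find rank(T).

Row reduce to echelon form.
R2 ← R2 − (3/2)·R1: [0, 5/2, 4, -7/2, -5/2, -5]
R3 ← R3 − (3)·R1: [0, 5, 6, -9, -5, -20]
R4 ← R4 − (1/2)·R1: [0, -5/2, -5, 5/2, 5/2, 0]
R5 ← R5 − (3)·R1: [0, 4, 4, -8, -4, -20]
R3 ← R3 − (2)·R2: [0, 0, -2, -2, 0, -10]
R4 ← R4 + R2: [0, 0, -1, -1, 0, -5]
R5 ← R5 − (8/5)·R2: [0, 0, -12/5, -12/5, 0, -12]
R4 ← R4 − (1/2)·R3: [0, 0, 0, 0, 0, 0]
R5 ← R5 − (6/5)·R3: [0, 0, 0, 0, 0, 0]
Echelon form has 3 nonzero rows, so rank(T) = 3.

3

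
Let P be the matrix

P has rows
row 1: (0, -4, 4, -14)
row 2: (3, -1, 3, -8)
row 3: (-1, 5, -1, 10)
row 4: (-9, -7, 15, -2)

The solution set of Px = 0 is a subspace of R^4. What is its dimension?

Row reduce to echelon form.
Swap R1 ↔ R2
R3 ← R3 + (1/3)·R1: [0, 14/3, 0, 22/3]
R4 ← R4 + (3)·R1: [0, -10, 24, -26]
R3 ← R3 + (7/6)·R2: [0, 0, 14/3, -9]
R4 ← R4 − (5/2)·R2: [0, 0, 14, 9]
R4 ← R4 − (3)·R3: [0, 0, 0, 36]
4 nonzero rows, so rank(P) = 4.
P has 4 columns; by rank–nullity, nullity = 4 − 4 = 0.

0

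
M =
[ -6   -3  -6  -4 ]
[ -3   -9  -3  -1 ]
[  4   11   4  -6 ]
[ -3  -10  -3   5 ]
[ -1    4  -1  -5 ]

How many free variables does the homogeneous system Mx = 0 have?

1

Row reduce to echelon form.
R2 ← R2 − (1/2)·R1: [0, -15/2, 0, 1]
R3 ← R3 + (2/3)·R1: [0, 9, 0, -26/3]
R4 ← R4 − (1/2)·R1: [0, -17/2, 0, 7]
R5 ← R5 − (1/6)·R1: [0, 9/2, 0, -13/3]
R3 ← R3 + (6/5)·R2: [0, 0, 0, -112/15]
R4 ← R4 − (17/15)·R2: [0, 0, 0, 88/15]
R5 ← R5 + (3/5)·R2: [0, 0, 0, -56/15]
R4 ← R4 + (11/14)·R3: [0, 0, 0, 0]
R5 ← R5 − (1/2)·R3: [0, 0, 0, 0]
3 nonzero rows, so rank(M) = 3.
M has 4 columns; by rank–nullity, nullity = 4 − 3 = 1.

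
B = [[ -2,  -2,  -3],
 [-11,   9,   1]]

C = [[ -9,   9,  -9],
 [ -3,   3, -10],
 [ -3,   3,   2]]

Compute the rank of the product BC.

2

First compute BC:
[[ 33, -33,  32],
 [ 69, -69,  11]]
Now row reduce the product.
R2 ← R2 − (23/11)·R1: [0, 0, -615/11]
2 nonzero rows, so rank(BC) = 2.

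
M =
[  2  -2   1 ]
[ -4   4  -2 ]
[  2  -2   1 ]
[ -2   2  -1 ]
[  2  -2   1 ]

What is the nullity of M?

2

Row reduce to echelon form.
R2 ← R2 + (2)·R1: [0, 0, 0]
R3 ← R3 − R1: [0, 0, 0]
R4 ← R4 + R1: [0, 0, 0]
R5 ← R5 − R1: [0, 0, 0]
1 nonzero row, so rank(M) = 1.
M has 3 columns; by rank–nullity, nullity = 3 − 1 = 2.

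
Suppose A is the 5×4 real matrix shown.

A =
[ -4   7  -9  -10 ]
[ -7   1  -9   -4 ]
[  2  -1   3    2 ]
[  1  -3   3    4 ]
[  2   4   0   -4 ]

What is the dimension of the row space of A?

Row reduce to echelon form.
R2 ← R2 − (7/4)·R1: [0, -45/4, 27/4, 27/2]
R3 ← R3 + (1/2)·R1: [0, 5/2, -3/2, -3]
R4 ← R4 + (1/4)·R1: [0, -5/4, 3/4, 3/2]
R5 ← R5 + (1/2)·R1: [0, 15/2, -9/2, -9]
R3 ← R3 + (2/9)·R2: [0, 0, 0, 0]
R4 ← R4 − (1/9)·R2: [0, 0, 0, 0]
R5 ← R5 + (2/3)·R2: [0, 0, 0, 0]
Echelon form has 2 nonzero rows, so rank(A) = 2.
The row space has dimension equal to the rank: 2.

2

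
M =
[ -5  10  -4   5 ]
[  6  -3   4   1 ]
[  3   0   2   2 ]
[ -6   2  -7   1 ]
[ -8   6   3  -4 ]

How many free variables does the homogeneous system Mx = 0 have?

0

Row reduce to echelon form.
R2 ← R2 + (6/5)·R1: [0, 9, -4/5, 7]
R3 ← R3 + (3/5)·R1: [0, 6, -2/5, 5]
R4 ← R4 − (6/5)·R1: [0, -10, -11/5, -5]
R5 ← R5 − (8/5)·R1: [0, -10, 47/5, -12]
R3 ← R3 − (2/3)·R2: [0, 0, 2/15, 1/3]
R4 ← R4 + (10/9)·R2: [0, 0, -139/45, 25/9]
R5 ← R5 + (10/9)·R2: [0, 0, 383/45, -38/9]
R4 ← R4 + (139/6)·R3: [0, 0, 0, 21/2]
R5 ← R5 − (383/6)·R3: [0, 0, 0, -51/2]
R5 ← R5 + (17/7)·R4: [0, 0, 0, 0]
4 nonzero rows, so rank(M) = 4.
M has 4 columns; by rank–nullity, nullity = 4 − 4 = 0.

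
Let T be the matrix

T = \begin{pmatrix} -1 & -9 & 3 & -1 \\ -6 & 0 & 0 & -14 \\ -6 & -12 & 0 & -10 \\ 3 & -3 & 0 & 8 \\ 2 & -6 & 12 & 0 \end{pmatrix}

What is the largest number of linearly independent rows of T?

Row reduce to echelon form.
R2 ← R2 − (6)·R1: [0, 54, -18, -8]
R3 ← R3 − (6)·R1: [0, 42, -18, -4]
R4 ← R4 + (3)·R1: [0, -30, 9, 5]
R5 ← R5 + (2)·R1: [0, -24, 18, -2]
R3 ← R3 − (7/9)·R2: [0, 0, -4, 20/9]
R4 ← R4 + (5/9)·R2: [0, 0, -1, 5/9]
R5 ← R5 + (4/9)·R2: [0, 0, 10, -50/9]
R4 ← R4 − (1/4)·R3: [0, 0, 0, 0]
R5 ← R5 + (5/2)·R3: [0, 0, 0, 0]
Echelon form has 3 nonzero rows, so rank(T) = 3.
The rank gives the maximum number of linearly independent rows: 3.

3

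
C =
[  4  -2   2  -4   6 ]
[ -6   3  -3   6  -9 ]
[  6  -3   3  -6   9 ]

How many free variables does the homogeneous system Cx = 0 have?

Row reduce to echelon form.
R2 ← R2 + (3/2)·R1: [0, 0, 0, 0, 0]
R3 ← R3 − (3/2)·R1: [0, 0, 0, 0, 0]
1 nonzero row, so rank(C) = 1.
C has 5 columns; by rank–nullity, nullity = 5 − 1 = 4.

4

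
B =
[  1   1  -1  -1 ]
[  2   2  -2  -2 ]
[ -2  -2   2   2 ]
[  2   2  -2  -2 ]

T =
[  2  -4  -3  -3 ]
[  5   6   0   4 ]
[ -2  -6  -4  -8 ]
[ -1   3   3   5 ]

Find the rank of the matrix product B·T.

First compute BT:
[[ 10,   5,  -2,   4],
 [ 20,  10,  -4,   8],
 [-20, -10,   4,  -8],
 [ 20,  10,  -4,   8]]
Now row reduce the product.
R2 ← R2 − (2)·R1: [0, 0, 0, 0]
R3 ← R3 + (2)·R1: [0, 0, 0, 0]
R4 ← R4 − (2)·R1: [0, 0, 0, 0]
1 nonzero row, so rank(BT) = 1.

1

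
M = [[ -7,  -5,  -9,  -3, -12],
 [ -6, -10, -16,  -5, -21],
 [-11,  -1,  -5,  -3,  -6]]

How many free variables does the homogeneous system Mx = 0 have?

Row reduce to echelon form.
R2 ← R2 − (6/7)·R1: [0, -40/7, -58/7, -17/7, -75/7]
R3 ← R3 − (11/7)·R1: [0, 48/7, 64/7, 12/7, 90/7]
R3 ← R3 + (6/5)·R2: [0, 0, -4/5, -6/5, 0]
3 nonzero rows, so rank(M) = 3.
M has 5 columns; by rank–nullity, nullity = 5 − 3 = 2.

2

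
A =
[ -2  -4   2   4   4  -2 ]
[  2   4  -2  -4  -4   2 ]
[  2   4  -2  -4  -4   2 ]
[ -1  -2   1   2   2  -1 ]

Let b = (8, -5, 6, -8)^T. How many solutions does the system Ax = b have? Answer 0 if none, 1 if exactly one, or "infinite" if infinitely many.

Row reduce the augmented matrix [A | b].
R2 ← R2 + R1: [0, 0, 0, 0, 0, 0, 3]
R3 ← R3 + R1: [0, 0, 0, 0, 0, 0, 14]
R4 ← R4 − (1/2)·R1: [0, 0, 0, 0, 0, 0, -12]
R3 ← R3 − (14/3)·R2: [0, 0, 0, 0, 0, 0, 0]
R4 ← R4 + (4)·R2: [0, 0, 0, 0, 0, 0, 0]
The echelon form has 2 nonzero rows; the last pivot sits in the augmented column, so rank(A) = 1 but rank([A|b]) = 2.
Since the ranks differ, the system is inconsistent.
It has no solutions.

0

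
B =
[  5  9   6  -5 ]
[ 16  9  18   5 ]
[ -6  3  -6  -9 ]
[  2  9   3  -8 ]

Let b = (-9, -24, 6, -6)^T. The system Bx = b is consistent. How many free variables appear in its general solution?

Row reduce the augmented matrix [B | b].
R2 ← R2 − (16/5)·R1: [0, -99/5, -6/5, 21, 24/5]
R3 ← R3 + (6/5)·R1: [0, 69/5, 6/5, -15, -24/5]
R4 ← R4 − (2/5)·R1: [0, 27/5, 3/5, -6, -12/5]
R3 ← R3 + (23/33)·R2: [0, 0, 4/11, -4/11, -16/11]
R4 ← R4 + (3/11)·R2: [0, 0, 3/11, -3/11, -12/11]
R4 ← R4 − (3/4)·R3: [0, 0, 0, 0, 0]
The echelon form has 3 nonzero rows, and every pivot lies in the first 4 columns, so rank(B) = rank([B|b]) = 3.
The system is consistent.
Free variables = (unknowns) − (rank) = 4 − 3 = 1.

1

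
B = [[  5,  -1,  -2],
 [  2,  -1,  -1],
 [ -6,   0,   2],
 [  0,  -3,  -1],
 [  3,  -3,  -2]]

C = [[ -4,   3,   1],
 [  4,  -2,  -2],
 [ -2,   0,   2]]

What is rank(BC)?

First compute BC:
[[-20,  17,   3],
 [-10,   8,   2],
 [ 20, -18,  -2],
 [-10,   6,   4],
 [-20,  15,   5]]
Now row reduce the product.
R2 ← R2 − (1/2)·R1: [0, -1/2, 1/2]
R3 ← R3 + R1: [0, -1, 1]
R4 ← R4 − (1/2)·R1: [0, -5/2, 5/2]
R5 ← R5 − R1: [0, -2, 2]
R3 ← R3 − (2)·R2: [0, 0, 0]
R4 ← R4 − (5)·R2: [0, 0, 0]
R5 ← R5 − (4)·R2: [0, 0, 0]
2 nonzero rows, so rank(BC) = 2.

2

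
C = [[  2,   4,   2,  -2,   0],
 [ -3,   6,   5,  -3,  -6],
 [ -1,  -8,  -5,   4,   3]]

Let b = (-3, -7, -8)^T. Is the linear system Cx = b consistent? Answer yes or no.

Row reduce the augmented matrix [C | b].
R2 ← R2 + (3/2)·R1: [0, 12, 8, -6, -6, -23/2]
R3 ← R3 + (1/2)·R1: [0, -6, -4, 3, 3, -19/2]
R3 ← R3 + (1/2)·R2: [0, 0, 0, 0, 0, -61/4]
The echelon form has 3 nonzero rows; the last pivot sits in the augmented column, so rank(C) = 2 but rank([C|b]) = 3.
Since the ranks differ, the system is inconsistent.

no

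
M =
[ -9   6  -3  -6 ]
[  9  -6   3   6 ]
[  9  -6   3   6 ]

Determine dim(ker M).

Row reduce to echelon form.
R2 ← R2 + R1: [0, 0, 0, 0]
R3 ← R3 + R1: [0, 0, 0, 0]
1 nonzero row, so rank(M) = 1.
M has 4 columns; by rank–nullity, nullity = 4 − 1 = 3.

3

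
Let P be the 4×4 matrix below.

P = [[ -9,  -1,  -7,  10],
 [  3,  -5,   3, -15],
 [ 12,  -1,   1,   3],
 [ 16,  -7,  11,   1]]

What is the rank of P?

Row reduce to echelon form.
R2 ← R2 + (1/3)·R1: [0, -16/3, 2/3, -35/3]
R3 ← R3 + (4/3)·R1: [0, -7/3, -25/3, 49/3]
R4 ← R4 + (16/9)·R1: [0, -79/9, -13/9, 169/9]
R3 ← R3 − (7/16)·R2: [0, 0, -69/8, 343/16]
R4 ← R4 − (79/48)·R2: [0, 0, -61/24, 1823/48]
R4 ← R4 − (61/207)·R3: [0, 0, 0, 6554/207]
Echelon form has 4 nonzero rows, so rank(P) = 4.

4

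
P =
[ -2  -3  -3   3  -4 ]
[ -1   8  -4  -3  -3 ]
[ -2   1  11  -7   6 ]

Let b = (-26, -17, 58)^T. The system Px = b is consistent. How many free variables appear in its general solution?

2

Row reduce the augmented matrix [P | b].
R2 ← R2 − (1/2)·R1: [0, 19/2, -5/2, -9/2, -1, -4]
R3 ← R3 − R1: [0, 4, 14, -10, 10, 84]
R3 ← R3 − (8/19)·R2: [0, 0, 286/19, -154/19, 198/19, 1628/19]
The echelon form has 3 nonzero rows, and every pivot lies in the first 5 columns, so rank(P) = rank([P|b]) = 3.
The system is consistent.
Free variables = (unknowns) − (rank) = 5 − 3 = 2.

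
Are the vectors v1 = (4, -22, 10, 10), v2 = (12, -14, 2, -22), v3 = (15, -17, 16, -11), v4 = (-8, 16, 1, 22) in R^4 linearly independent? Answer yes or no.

yes

Form the matrix with these vectors as rows and row reduce.
R2 ← R2 − (3)·R1: [0, 52, -28, -52]
R3 ← R3 − (15/4)·R1: [0, 131/2, -43/2, -97/2]
R4 ← R4 + (2)·R1: [0, -28, 21, 42]
R3 ← R3 − (131/104)·R2: [0, 0, 179/13, 17]
R4 ← R4 + (7/13)·R2: [0, 0, 77/13, 14]
R4 ← R4 − (77/179)·R3: [0, 0, 0, 1197/179]
4 nonzero rows, so the 4 vectors span a space of dimension 4.
Since 4 = 4, the vectors are linearly independent.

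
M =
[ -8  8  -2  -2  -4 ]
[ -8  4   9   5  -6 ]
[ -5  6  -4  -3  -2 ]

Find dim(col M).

2

Row reduce to echelon form.
R2 ← R2 − R1: [0, -4, 11, 7, -2]
R3 ← R3 − (5/8)·R1: [0, 1, -11/4, -7/4, 1/2]
R3 ← R3 + (1/4)·R2: [0, 0, 0, 0, 0]
Echelon form has 2 nonzero rows, so rank(M) = 2.
The column space has dimension equal to the rank: 2.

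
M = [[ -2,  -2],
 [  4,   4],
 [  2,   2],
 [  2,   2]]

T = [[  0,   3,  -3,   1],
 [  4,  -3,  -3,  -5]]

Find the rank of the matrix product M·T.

First compute MT:
[[ -8,   0,  12,   8],
 [ 16,   0, -24, -16],
 [  8,   0, -12,  -8],
 [  8,   0, -12,  -8]]
Now row reduce the product.
R2 ← R2 + (2)·R1: [0, 0, 0, 0]
R3 ← R3 + R1: [0, 0, 0, 0]
R4 ← R4 + R1: [0, 0, 0, 0]
1 nonzero row, so rank(MT) = 1.

1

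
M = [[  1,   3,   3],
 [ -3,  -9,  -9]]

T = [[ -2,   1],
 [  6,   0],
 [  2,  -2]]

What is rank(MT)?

1

First compute MT:
[[ 22,  -5],
 [-66,  15]]
Now row reduce the product.
R2 ← R2 + (3)·R1: [0, 0]
1 nonzero row, so rank(MT) = 1.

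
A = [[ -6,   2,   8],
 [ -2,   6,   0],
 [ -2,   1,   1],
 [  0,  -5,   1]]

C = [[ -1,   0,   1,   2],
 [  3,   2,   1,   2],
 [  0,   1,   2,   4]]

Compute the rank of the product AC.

First compute AC:
[[ 12,  12,  12,  24],
 [ 20,  12,   4,   8],
 [  5,   3,   1,   2],
 [-15,  -9,  -3,  -6]]
Now row reduce the product.
R2 ← R2 − (5/3)·R1: [0, -8, -16, -32]
R3 ← R3 − (5/12)·R1: [0, -2, -4, -8]
R4 ← R4 + (5/4)·R1: [0, 6, 12, 24]
R3 ← R3 − (1/4)·R2: [0, 0, 0, 0]
R4 ← R4 + (3/4)·R2: [0, 0, 0, 0]
2 nonzero rows, so rank(AC) = 2.

2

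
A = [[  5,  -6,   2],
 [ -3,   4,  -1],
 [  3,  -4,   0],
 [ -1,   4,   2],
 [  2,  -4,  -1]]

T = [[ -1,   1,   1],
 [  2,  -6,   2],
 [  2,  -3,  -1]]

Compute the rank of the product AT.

2

First compute AT:
[[-13,  35,  -9],
 [  9, -24,   6],
 [-11,  27,  -5],
 [ 13, -31,   5],
 [-12,  29,  -5]]
Now row reduce the product.
R2 ← R2 + (9/13)·R1: [0, 3/13, -3/13]
R3 ← R3 − (11/13)·R1: [0, -34/13, 34/13]
R4 ← R4 + R1: [0, 4, -4]
R5 ← R5 − (12/13)·R1: [0, -43/13, 43/13]
R3 ← R3 + (34/3)·R2: [0, 0, 0]
R4 ← R4 − (52/3)·R2: [0, 0, 0]
R5 ← R5 + (43/3)·R2: [0, 0, 0]
2 nonzero rows, so rank(AT) = 2.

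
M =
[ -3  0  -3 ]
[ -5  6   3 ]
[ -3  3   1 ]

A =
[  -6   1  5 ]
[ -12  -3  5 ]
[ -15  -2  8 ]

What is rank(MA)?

First compute MA:
[[ 63,   3, -39],
 [-87, -29,  29],
 [-33, -14,   8]]
Now row reduce the product.
R2 ← R2 + (29/21)·R1: [0, -174/7, -174/7]
R3 ← R3 + (11/21)·R1: [0, -87/7, -87/7]
R3 ← R3 − (1/2)·R2: [0, 0, 0]
2 nonzero rows, so rank(MA) = 2.

2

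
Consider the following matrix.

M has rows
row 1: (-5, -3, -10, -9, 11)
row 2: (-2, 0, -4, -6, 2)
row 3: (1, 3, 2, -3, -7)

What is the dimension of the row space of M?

2

Row reduce to echelon form.
R2 ← R2 − (2/5)·R1: [0, 6/5, 0, -12/5, -12/5]
R3 ← R3 + (1/5)·R1: [0, 12/5, 0, -24/5, -24/5]
R3 ← R3 − (2)·R2: [0, 0, 0, 0, 0]
Echelon form has 2 nonzero rows, so rank(M) = 2.
The row space has dimension equal to the rank: 2.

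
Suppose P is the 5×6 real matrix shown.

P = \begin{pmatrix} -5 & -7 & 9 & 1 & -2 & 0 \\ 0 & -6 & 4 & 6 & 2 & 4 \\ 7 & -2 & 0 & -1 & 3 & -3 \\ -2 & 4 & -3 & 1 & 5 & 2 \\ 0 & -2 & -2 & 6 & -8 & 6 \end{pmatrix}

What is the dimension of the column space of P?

5

Row reduce to echelon form.
R3 ← R3 + (7/5)·R1: [0, -59/5, 63/5, 2/5, 1/5, -3]
R4 ← R4 − (2/5)·R1: [0, 34/5, -33/5, 3/5, 29/5, 2]
R3 ← R3 − (59/30)·R2: [0, 0, 71/15, -57/5, -56/15, -163/15]
R4 ← R4 + (17/15)·R2: [0, 0, -31/15, 37/5, 121/15, 98/15]
R5 ← R5 − (1/3)·R2: [0, 0, -10/3, 4, -26/3, 14/3]
R4 ← R4 + (31/71)·R3: [0, 0, 0, 172/71, 457/71, 127/71]
R5 ← R5 + (50/71)·R3: [0, 0, 0, -286/71, -802/71, -212/71]
R5 ← R5 + (143/86)·R4: [0, 0, 0, 0, -51/86, -1/86]
Echelon form has 5 nonzero rows, so rank(P) = 5.
The column space has dimension equal to the rank: 5.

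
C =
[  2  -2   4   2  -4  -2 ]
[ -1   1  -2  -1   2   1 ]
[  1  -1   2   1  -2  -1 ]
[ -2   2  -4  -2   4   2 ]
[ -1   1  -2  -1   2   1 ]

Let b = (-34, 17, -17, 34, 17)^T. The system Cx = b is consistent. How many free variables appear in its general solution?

Row reduce the augmented matrix [C | b].
R2 ← R2 + (1/2)·R1: [0, 0, 0, 0, 0, 0, 0]
R3 ← R3 − (1/2)·R1: [0, 0, 0, 0, 0, 0, 0]
R4 ← R4 + R1: [0, 0, 0, 0, 0, 0, 0]
R5 ← R5 + (1/2)·R1: [0, 0, 0, 0, 0, 0, 0]
The echelon form has 1 nonzero rows, and every pivot lies in the first 6 columns, so rank(C) = rank([C|b]) = 1.
The system is consistent.
Free variables = (unknowns) − (rank) = 6 − 1 = 5.

5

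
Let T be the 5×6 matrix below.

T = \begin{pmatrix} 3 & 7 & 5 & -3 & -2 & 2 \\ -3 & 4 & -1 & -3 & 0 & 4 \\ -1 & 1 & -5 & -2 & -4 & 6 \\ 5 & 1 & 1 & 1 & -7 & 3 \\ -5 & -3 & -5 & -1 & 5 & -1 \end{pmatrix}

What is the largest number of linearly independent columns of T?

Row reduce to echelon form.
R2 ← R2 + R1: [0, 11, 4, -6, -2, 6]
R3 ← R3 + (1/3)·R1: [0, 10/3, -10/3, -3, -14/3, 20/3]
R4 ← R4 − (5/3)·R1: [0, -32/3, -22/3, 6, -11/3, -1/3]
R5 ← R5 + (5/3)·R1: [0, 26/3, 10/3, -6, 5/3, 7/3]
R3 ← R3 − (10/33)·R2: [0, 0, -50/11, -13/11, -134/33, 160/33]
R4 ← R4 + (32/33)·R2: [0, 0, -38/11, 2/11, -185/33, 181/33]
R5 ← R5 − (26/33)·R2: [0, 0, 2/11, -14/11, 107/33, -79/33]
R4 ← R4 − (19/25)·R3: [0, 0, 0, 27/25, -63/25, 9/5]
R5 ← R5 + (1/25)·R3: [0, 0, 0, -33/25, 77/25, -11/5]
R5 ← R5 + (11/9)·R4: [0, 0, 0, 0, 0, 0]
Echelon form has 4 nonzero rows, so rank(T) = 4.
The rank gives the maximum number of linearly independent columns: 4.

4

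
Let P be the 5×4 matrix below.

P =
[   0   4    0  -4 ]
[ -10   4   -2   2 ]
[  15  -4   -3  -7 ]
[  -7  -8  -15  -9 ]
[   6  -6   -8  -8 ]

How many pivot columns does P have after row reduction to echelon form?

4

Row reduce to echelon form.
Swap R1 ↔ R2
R3 ← R3 + (3/2)·R1: [0, 2, -6, -4]
R4 ← R4 − (7/10)·R1: [0, -54/5, -68/5, -52/5]
R5 ← R5 + (3/5)·R1: [0, -18/5, -46/5, -34/5]
R3 ← R3 − (1/2)·R2: [0, 0, -6, -2]
R4 ← R4 + (27/10)·R2: [0, 0, -68/5, -106/5]
R5 ← R5 + (9/10)·R2: [0, 0, -46/5, -52/5]
R4 ← R4 − (34/15)·R3: [0, 0, 0, -50/3]
R5 ← R5 − (23/15)·R3: [0, 0, 0, -22/3]
R5 ← R5 − (11/25)·R4: [0, 0, 0, 0]
Echelon form has 4 nonzero rows, so rank(P) = 4.
Each nonzero row contributes one pivot column: 4 pivot columns.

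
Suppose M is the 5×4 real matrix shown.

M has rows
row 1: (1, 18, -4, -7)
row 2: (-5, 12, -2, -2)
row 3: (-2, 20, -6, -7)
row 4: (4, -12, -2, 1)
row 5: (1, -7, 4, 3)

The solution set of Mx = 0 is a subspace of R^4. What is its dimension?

1

Row reduce to echelon form.
R2 ← R2 + (5)·R1: [0, 102, -22, -37]
R3 ← R3 + (2)·R1: [0, 56, -14, -21]
R4 ← R4 − (4)·R1: [0, -84, 14, 29]
R5 ← R5 − R1: [0, -25, 8, 10]
R3 ← R3 − (28/51)·R2: [0, 0, -98/51, -35/51]
R4 ← R4 + (14/17)·R2: [0, 0, -70/17, -25/17]
R5 ← R5 + (25/102)·R2: [0, 0, 133/51, 95/102]
R4 ← R4 − (15/7)·R3: [0, 0, 0, 0]
R5 ← R5 + (19/14)·R3: [0, 0, 0, 0]
3 nonzero rows, so rank(M) = 3.
M has 4 columns; by rank–nullity, nullity = 4 − 3 = 1.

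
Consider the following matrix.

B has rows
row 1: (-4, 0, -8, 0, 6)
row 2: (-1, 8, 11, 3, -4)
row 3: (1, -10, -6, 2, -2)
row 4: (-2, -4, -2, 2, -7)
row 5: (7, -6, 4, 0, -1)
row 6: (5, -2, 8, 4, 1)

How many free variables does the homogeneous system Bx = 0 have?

Row reduce to echelon form.
R2 ← R2 − (1/4)·R1: [0, 8, 13, 3, -11/2]
R3 ← R3 + (1/4)·R1: [0, -10, -8, 2, -1/2]
R4 ← R4 − (1/2)·R1: [0, -4, 2, 2, -10]
R5 ← R5 + (7/4)·R1: [0, -6, -10, 0, 19/2]
R6 ← R6 + (5/4)·R1: [0, -2, -2, 4, 17/2]
R3 ← R3 + (5/4)·R2: [0, 0, 33/4, 23/4, -59/8]
R4 ← R4 + (1/2)·R2: [0, 0, 17/2, 7/2, -51/4]
R5 ← R5 + (3/4)·R2: [0, 0, -1/4, 9/4, 43/8]
R6 ← R6 + (1/4)·R2: [0, 0, 5/4, 19/4, 57/8]
R4 ← R4 − (34/33)·R3: [0, 0, 0, -80/33, -170/33]
R5 ← R5 + (1/33)·R3: [0, 0, 0, 80/33, 170/33]
R6 ← R6 − (5/33)·R3: [0, 0, 0, 128/33, 272/33]
R5 ← R5 + R4: [0, 0, 0, 0, 0]
R6 ← R6 + (8/5)·R4: [0, 0, 0, 0, 0]
4 nonzero rows, so rank(B) = 4.
B has 5 columns; by rank–nullity, nullity = 5 − 4 = 1.

1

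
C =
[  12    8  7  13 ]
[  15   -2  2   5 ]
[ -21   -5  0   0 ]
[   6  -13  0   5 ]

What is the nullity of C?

0

Row reduce to echelon form.
R2 ← R2 − (5/4)·R1: [0, -12, -27/4, -45/4]
R3 ← R3 + (7/4)·R1: [0, 9, 49/4, 91/4]
R4 ← R4 − (1/2)·R1: [0, -17, -7/2, -3/2]
R3 ← R3 + (3/4)·R2: [0, 0, 115/16, 229/16]
R4 ← R4 − (17/12)·R2: [0, 0, 97/16, 231/16]
R4 ← R4 − (97/115)·R3: [0, 0, 0, 272/115]
4 nonzero rows, so rank(C) = 4.
C has 4 columns; by rank–nullity, nullity = 4 − 4 = 0.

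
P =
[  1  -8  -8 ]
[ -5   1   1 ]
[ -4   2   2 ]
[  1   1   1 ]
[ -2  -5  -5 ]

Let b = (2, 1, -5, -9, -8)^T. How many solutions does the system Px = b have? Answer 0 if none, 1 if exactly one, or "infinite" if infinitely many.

Row reduce the augmented matrix [P | b].
R2 ← R2 + (5)·R1: [0, -39, -39, 11]
R3 ← R3 + (4)·R1: [0, -30, -30, 3]
R4 ← R4 − R1: [0, 9, 9, -11]
R5 ← R5 + (2)·R1: [0, -21, -21, -4]
R3 ← R3 − (10/13)·R2: [0, 0, 0, -71/13]
R4 ← R4 + (3/13)·R2: [0, 0, 0, -110/13]
R5 ← R5 − (7/13)·R2: [0, 0, 0, -129/13]
R4 ← R4 − (110/71)·R3: [0, 0, 0, 0]
R5 ← R5 − (129/71)·R3: [0, 0, 0, 0]
The echelon form has 3 nonzero rows; the last pivot sits in the augmented column, so rank(P) = 2 but rank([P|b]) = 3.
Since the ranks differ, the system is inconsistent.
It has no solutions.

0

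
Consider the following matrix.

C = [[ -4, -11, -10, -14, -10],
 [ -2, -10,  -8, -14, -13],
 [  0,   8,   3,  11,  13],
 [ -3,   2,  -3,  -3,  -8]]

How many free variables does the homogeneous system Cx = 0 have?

1

Row reduce to echelon form.
R2 ← R2 − (1/2)·R1: [0, -9/2, -3, -7, -8]
R4 ← R4 − (3/4)·R1: [0, 41/4, 9/2, 15/2, -1/2]
R3 ← R3 + (16/9)·R2: [0, 0, -7/3, -13/9, -11/9]
R4 ← R4 + (41/18)·R2: [0, 0, -7/3, -76/9, -337/18]
R4 ← R4 − R3: [0, 0, 0, -7, -35/2]
4 nonzero rows, so rank(C) = 4.
C has 5 columns; by rank–nullity, nullity = 5 − 4 = 1.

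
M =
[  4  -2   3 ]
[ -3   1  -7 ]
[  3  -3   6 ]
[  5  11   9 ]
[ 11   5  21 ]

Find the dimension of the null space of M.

0

Row reduce to echelon form.
R2 ← R2 + (3/4)·R1: [0, -1/2, -19/4]
R3 ← R3 − (3/4)·R1: [0, -3/2, 15/4]
R4 ← R4 − (5/4)·R1: [0, 27/2, 21/4]
R5 ← R5 − (11/4)·R1: [0, 21/2, 51/4]
R3 ← R3 − (3)·R2: [0, 0, 18]
R4 ← R4 + (27)·R2: [0, 0, -123]
R5 ← R5 + (21)·R2: [0, 0, -87]
R4 ← R4 + (41/6)·R3: [0, 0, 0]
R5 ← R5 + (29/6)·R3: [0, 0, 0]
3 nonzero rows, so rank(M) = 3.
M has 3 columns; by rank–nullity, nullity = 3 − 3 = 0.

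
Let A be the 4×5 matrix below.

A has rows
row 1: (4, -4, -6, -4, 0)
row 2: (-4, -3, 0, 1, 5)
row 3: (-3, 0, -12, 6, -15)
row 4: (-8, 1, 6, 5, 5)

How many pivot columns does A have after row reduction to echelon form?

Row reduce to echelon form.
R2 ← R2 + R1: [0, -7, -6, -3, 5]
R3 ← R3 + (3/4)·R1: [0, -3, -33/2, 3, -15]
R4 ← R4 + (2)·R1: [0, -7, -6, -3, 5]
R3 ← R3 − (3/7)·R2: [0, 0, -195/14, 30/7, -120/7]
R4 ← R4 − R2: [0, 0, 0, 0, 0]
Echelon form has 3 nonzero rows, so rank(A) = 3.
Each nonzero row contributes one pivot column: 3 pivot columns.

3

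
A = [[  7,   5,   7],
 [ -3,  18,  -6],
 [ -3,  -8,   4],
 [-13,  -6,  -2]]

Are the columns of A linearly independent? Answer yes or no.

Row reduce A to echelon form.
R2 ← R2 + (3/7)·R1: [0, 141/7, -3]
R3 ← R3 + (3/7)·R1: [0, -41/7, 7]
R4 ← R4 + (13/7)·R1: [0, 23/7, 11]
R3 ← R3 + (41/141)·R2: [0, 0, 288/47]
R4 ← R4 − (23/141)·R2: [0, 0, 540/47]
R4 ← R4 − (15/8)·R3: [0, 0, 0]
3 pivots among 3 columns.
Every column is a pivot column, so the columns are linearly independent.

yes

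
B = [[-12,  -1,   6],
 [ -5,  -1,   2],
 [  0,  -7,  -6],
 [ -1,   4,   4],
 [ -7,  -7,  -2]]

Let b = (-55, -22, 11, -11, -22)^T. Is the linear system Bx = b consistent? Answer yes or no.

Row reduce the augmented matrix [B | b].
R2 ← R2 − (5/12)·R1: [0, -7/12, -1/2, 11/12]
R4 ← R4 − (1/12)·R1: [0, 49/12, 7/2, -77/12]
R5 ← R5 − (7/12)·R1: [0, -77/12, -11/2, 121/12]
R3 ← R3 − (12)·R2: [0, 0, 0, 0]
R4 ← R4 + (7)·R2: [0, 0, 0, 0]
R5 ← R5 − (11)·R2: [0, 0, 0, 0]
The echelon form has 2 nonzero rows, and every pivot lies in the first 3 columns, so rank(B) = rank([B|b]) = 2.
The system is consistent.

yes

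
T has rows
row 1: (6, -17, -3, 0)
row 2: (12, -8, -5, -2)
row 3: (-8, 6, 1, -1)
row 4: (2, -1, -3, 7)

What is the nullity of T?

0

Row reduce to echelon form.
R2 ← R2 − (2)·R1: [0, 26, 1, -2]
R3 ← R3 + (4/3)·R1: [0, -50/3, -3, -1]
R4 ← R4 − (1/3)·R1: [0, 14/3, -2, 7]
R3 ← R3 + (25/39)·R2: [0, 0, -92/39, -89/39]
R4 ← R4 − (7/39)·R2: [0, 0, -85/39, 287/39]
R4 ← R4 − (85/92)·R3: [0, 0, 0, 871/92]
4 nonzero rows, so rank(T) = 4.
T has 4 columns; by rank–nullity, nullity = 4 − 4 = 0.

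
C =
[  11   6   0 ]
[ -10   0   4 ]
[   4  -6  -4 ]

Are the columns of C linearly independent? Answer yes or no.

yes

Row reduce C to echelon form.
R2 ← R2 + (10/11)·R1: [0, 60/11, 4]
R3 ← R3 − (4/11)·R1: [0, -90/11, -4]
R3 ← R3 + (3/2)·R2: [0, 0, 2]
3 pivots among 3 columns.
Every column is a pivot column, so the columns are linearly independent.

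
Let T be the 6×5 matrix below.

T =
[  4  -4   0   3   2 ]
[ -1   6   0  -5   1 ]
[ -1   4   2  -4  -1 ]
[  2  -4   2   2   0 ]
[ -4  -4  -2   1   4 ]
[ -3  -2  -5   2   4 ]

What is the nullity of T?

Row reduce to echelon form.
R2 ← R2 + (1/4)·R1: [0, 5, 0, -17/4, 3/2]
R3 ← R3 + (1/4)·R1: [0, 3, 2, -13/4, -1/2]
R4 ← R4 − (1/2)·R1: [0, -2, 2, 1/2, -1]
R5 ← R5 + R1: [0, -8, -2, 4, 6]
R6 ← R6 + (3/4)·R1: [0, -5, -5, 17/4, 11/2]
R3 ← R3 − (3/5)·R2: [0, 0, 2, -7/10, -7/5]
R4 ← R4 + (2/5)·R2: [0, 0, 2, -6/5, -2/5]
R5 ← R5 + (8/5)·R2: [0, 0, -2, -14/5, 42/5]
R6 ← R6 + R2: [0, 0, -5, 0, 7]
R4 ← R4 − R3: [0, 0, 0, -1/2, 1]
R5 ← R5 + R3: [0, 0, 0, -7/2, 7]
R6 ← R6 + (5/2)·R3: [0, 0, 0, -7/4, 7/2]
R5 ← R5 − (7)·R4: [0, 0, 0, 0, 0]
R6 ← R6 − (7/2)·R4: [0, 0, 0, 0, 0]
4 nonzero rows, so rank(T) = 4.
T has 5 columns; by rank–nullity, nullity = 5 − 4 = 1.

1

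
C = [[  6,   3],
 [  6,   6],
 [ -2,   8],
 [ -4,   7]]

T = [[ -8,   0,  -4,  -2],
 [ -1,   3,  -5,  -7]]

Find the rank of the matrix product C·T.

First compute CT:
[[-51,   9, -39, -33],
 [-54,  18, -54, -54],
 [  8,  24, -32, -52],
 [ 25,  21, -19, -41]]
Now row reduce the product.
R2 ← R2 − (18/17)·R1: [0, 144/17, -216/17, -324/17]
R3 ← R3 + (8/51)·R1: [0, 432/17, -648/17, -972/17]
R4 ← R4 + (25/51)·R1: [0, 432/17, -648/17, -972/17]
R3 ← R3 − (3)·R2: [0, 0, 0, 0]
R4 ← R4 − (3)·R2: [0, 0, 0, 0]
2 nonzero rows, so rank(CT) = 2.

2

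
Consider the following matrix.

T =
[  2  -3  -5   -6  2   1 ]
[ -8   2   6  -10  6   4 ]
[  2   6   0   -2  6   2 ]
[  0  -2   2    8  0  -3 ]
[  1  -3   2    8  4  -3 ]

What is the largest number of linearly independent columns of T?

5

Row reduce to echelon form.
R2 ← R2 + (4)·R1: [0, -10, -14, -34, 14, 8]
R3 ← R3 − R1: [0, 9, 5, 4, 4, 1]
R5 ← R5 − (1/2)·R1: [0, -3/2, 9/2, 11, 3, -7/2]
R3 ← R3 + (9/10)·R2: [0, 0, -38/5, -133/5, 83/5, 41/5]
R4 ← R4 − (1/5)·R2: [0, 0, 24/5, 74/5, -14/5, -23/5]
R5 ← R5 − (3/20)·R2: [0, 0, 33/5, 161/10, 9/10, -47/10]
R4 ← R4 + (12/19)·R3: [0, 0, 0, -2, 146/19, 11/19]
R5 ← R5 + (33/38)·R3: [0, 0, 0, -7, 291/19, 46/19]
R5 ← R5 − (7/2)·R4: [0, 0, 0, 0, -220/19, 15/38]
Echelon form has 5 nonzero rows, so rank(T) = 5.
The rank gives the maximum number of linearly independent columns: 5.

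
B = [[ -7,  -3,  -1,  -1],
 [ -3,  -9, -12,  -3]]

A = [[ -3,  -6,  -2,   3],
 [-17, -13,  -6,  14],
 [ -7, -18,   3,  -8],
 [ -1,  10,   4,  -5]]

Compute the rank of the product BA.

2

First compute BA:
[[ 80,  89,  25, -50],
 [249, 321,  12, -24]]
Now row reduce the product.
R2 ← R2 − (249/80)·R1: [0, 3519/80, -1053/16, 1053/8]
2 nonzero rows, so rank(BA) = 2.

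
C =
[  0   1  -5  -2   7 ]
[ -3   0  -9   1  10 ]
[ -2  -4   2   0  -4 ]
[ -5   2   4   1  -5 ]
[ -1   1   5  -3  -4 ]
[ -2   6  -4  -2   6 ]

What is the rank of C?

Row reduce to echelon form.
Swap R1 ↔ R2
R3 ← R3 − (2/3)·R1: [0, -4, 8, -2/3, -32/3]
R4 ← R4 − (5/3)·R1: [0, 2, 19, -2/3, -65/3]
R5 ← R5 − (1/3)·R1: [0, 1, 8, -10/3, -22/3]
R6 ← R6 − (2/3)·R1: [0, 6, 2, -8/3, -2/3]
R3 ← R3 + (4)·R2: [0, 0, -12, -26/3, 52/3]
R4 ← R4 − (2)·R2: [0, 0, 29, 10/3, -107/3]
R5 ← R5 − R2: [0, 0, 13, -4/3, -43/3]
R6 ← R6 − (6)·R2: [0, 0, 32, 28/3, -128/3]
R4 ← R4 + (29/12)·R3: [0, 0, 0, -317/18, 56/9]
R5 ← R5 + (13/12)·R3: [0, 0, 0, -193/18, 40/9]
R6 ← R6 + (8/3)·R3: [0, 0, 0, -124/9, 32/9]
R5 ← R5 − (193/317)·R4: [0, 0, 0, 0, 208/317]
R6 ← R6 − (248/317)·R4: [0, 0, 0, 0, -416/317]
R6 ← R6 + (2)·R5: [0, 0, 0, 0, 0]
Echelon form has 5 nonzero rows, so rank(C) = 5.

5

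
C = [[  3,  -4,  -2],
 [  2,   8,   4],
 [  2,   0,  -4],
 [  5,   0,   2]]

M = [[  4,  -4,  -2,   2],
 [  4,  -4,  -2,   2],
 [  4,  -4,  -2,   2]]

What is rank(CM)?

First compute CM:
[[-12,  12,   6,  -6],
 [ 56, -56, -28,  28],
 [ -8,   8,   4,  -4],
 [ 28, -28, -14,  14]]
Now row reduce the product.
R2 ← R2 + (14/3)·R1: [0, 0, 0, 0]
R3 ← R3 − (2/3)·R1: [0, 0, 0, 0]
R4 ← R4 + (7/3)·R1: [0, 0, 0, 0]
1 nonzero row, so rank(CM) = 1.

1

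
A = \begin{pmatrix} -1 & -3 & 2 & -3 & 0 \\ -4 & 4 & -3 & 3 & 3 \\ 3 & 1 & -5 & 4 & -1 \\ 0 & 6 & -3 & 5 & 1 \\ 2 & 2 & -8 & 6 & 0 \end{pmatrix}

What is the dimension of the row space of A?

Row reduce to echelon form.
R2 ← R2 − (4)·R1: [0, 16, -11, 15, 3]
R3 ← R3 + (3)·R1: [0, -8, 1, -5, -1]
R5 ← R5 + (2)·R1: [0, -4, -4, 0, 0]
R3 ← R3 + (1/2)·R2: [0, 0, -9/2, 5/2, 1/2]
R4 ← R4 − (3/8)·R2: [0, 0, 9/8, -5/8, -1/8]
R5 ← R5 + (1/4)·R2: [0, 0, -27/4, 15/4, 3/4]
R4 ← R4 + (1/4)·R3: [0, 0, 0, 0, 0]
R5 ← R5 − (3/2)·R3: [0, 0, 0, 0, 0]
Echelon form has 3 nonzero rows, so rank(A) = 3.
The row space has dimension equal to the rank: 3.

3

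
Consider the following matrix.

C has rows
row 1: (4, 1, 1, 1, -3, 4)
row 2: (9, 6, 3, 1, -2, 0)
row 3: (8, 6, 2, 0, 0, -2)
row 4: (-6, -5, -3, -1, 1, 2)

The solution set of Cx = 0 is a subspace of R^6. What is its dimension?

Row reduce to echelon form.
R2 ← R2 − (9/4)·R1: [0, 15/4, 3/4, -5/4, 19/4, -9]
R3 ← R3 − (2)·R1: [0, 4, 0, -2, 6, -10]
R4 ← R4 + (3/2)·R1: [0, -7/2, -3/2, 1/2, -7/2, 8]
R3 ← R3 − (16/15)·R2: [0, 0, -4/5, -2/3, 14/15, -2/5]
R4 ← R4 + (14/15)·R2: [0, 0, -4/5, -2/3, 14/15, -2/5]
R4 ← R4 − R3: [0, 0, 0, 0, 0, 0]
3 nonzero rows, so rank(C) = 3.
C has 6 columns; by rank–nullity, nullity = 6 − 3 = 3.

3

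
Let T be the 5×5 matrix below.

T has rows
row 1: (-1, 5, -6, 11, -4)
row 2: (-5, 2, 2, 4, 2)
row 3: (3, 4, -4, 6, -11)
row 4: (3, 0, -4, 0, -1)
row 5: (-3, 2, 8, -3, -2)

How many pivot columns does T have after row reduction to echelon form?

Row reduce to echelon form.
R2 ← R2 − (5)·R1: [0, -23, 32, -51, 22]
R3 ← R3 + (3)·R1: [0, 19, -22, 39, -23]
R4 ← R4 + (3)·R1: [0, 15, -22, 33, -13]
R5 ← R5 − (3)·R1: [0, -13, 26, -36, 10]
R3 ← R3 + (19/23)·R2: [0, 0, 102/23, -72/23, -111/23]
R4 ← R4 + (15/23)·R2: [0, 0, -26/23, -6/23, 31/23]
R5 ← R5 − (13/23)·R2: [0, 0, 182/23, -165/23, -56/23]
R4 ← R4 + (13/51)·R3: [0, 0, 0, -18/17, 2/17]
R5 ← R5 − (91/51)·R3: [0, 0, 0, -27/17, 105/17]
R5 ← R5 − (3/2)·R4: [0, 0, 0, 0, 6]
Echelon form has 5 nonzero rows, so rank(T) = 5.
Each nonzero row contributes one pivot column: 5 pivot columns.

5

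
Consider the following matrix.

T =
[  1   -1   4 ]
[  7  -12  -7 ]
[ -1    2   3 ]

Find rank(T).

Row reduce to echelon form.
R2 ← R2 − (7)·R1: [0, -5, -35]
R3 ← R3 + R1: [0, 1, 7]
R3 ← R3 + (1/5)·R2: [0, 0, 0]
Echelon form has 2 nonzero rows, so rank(T) = 2.

2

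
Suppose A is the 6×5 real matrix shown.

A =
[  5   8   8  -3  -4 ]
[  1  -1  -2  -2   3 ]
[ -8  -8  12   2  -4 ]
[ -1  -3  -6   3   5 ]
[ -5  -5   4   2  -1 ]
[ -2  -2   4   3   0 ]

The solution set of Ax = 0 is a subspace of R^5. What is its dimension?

0

Row reduce to echelon form.
R2 ← R2 − (1/5)·R1: [0, -13/5, -18/5, -7/5, 19/5]
R3 ← R3 + (8/5)·R1: [0, 24/5, 124/5, -14/5, -52/5]
R4 ← R4 + (1/5)·R1: [0, -7/5, -22/5, 12/5, 21/5]
R5 ← R5 + R1: [0, 3, 12, -1, -5]
R6 ← R6 + (2/5)·R1: [0, 6/5, 36/5, 9/5, -8/5]
R3 ← R3 + (24/13)·R2: [0, 0, 236/13, -70/13, -44/13]
R4 ← R4 − (7/13)·R2: [0, 0, -32/13, 41/13, 28/13]
R5 ← R5 + (15/13)·R2: [0, 0, 102/13, -34/13, -8/13]
R6 ← R6 + (6/13)·R2: [0, 0, 72/13, 15/13, 2/13]
R4 ← R4 + (8/59)·R3: [0, 0, 0, 143/59, 100/59]
R5 ← R5 − (51/118)·R3: [0, 0, 0, -17/59, 50/59]
R6 ← R6 − (18/59)·R3: [0, 0, 0, 165/59, 70/59]
R5 ← R5 + (17/143)·R4: [0, 0, 0, 0, 150/143]
R6 ← R6 − (15/13)·R4: [0, 0, 0, 0, -10/13]
R6 ← R6 + (11/15)·R5: [0, 0, 0, 0, 0]
5 nonzero rows, so rank(A) = 5.
A has 5 columns; by rank–nullity, nullity = 5 − 5 = 0.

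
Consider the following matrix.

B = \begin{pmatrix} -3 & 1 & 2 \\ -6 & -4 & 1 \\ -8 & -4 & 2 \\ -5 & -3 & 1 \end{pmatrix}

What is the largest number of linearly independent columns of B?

2

Row reduce to echelon form.
R2 ← R2 − (2)·R1: [0, -6, -3]
R3 ← R3 − (8/3)·R1: [0, -20/3, -10/3]
R4 ← R4 − (5/3)·R1: [0, -14/3, -7/3]
R3 ← R3 − (10/9)·R2: [0, 0, 0]
R4 ← R4 − (7/9)·R2: [0, 0, 0]
Echelon form has 2 nonzero rows, so rank(B) = 2.
The rank gives the maximum number of linearly independent columns: 2.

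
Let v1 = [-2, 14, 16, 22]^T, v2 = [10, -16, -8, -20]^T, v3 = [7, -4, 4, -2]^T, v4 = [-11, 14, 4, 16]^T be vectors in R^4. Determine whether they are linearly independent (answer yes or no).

no

Form the matrix with these vectors as rows and row reduce.
R2 ← R2 + (5)·R1: [0, 54, 72, 90]
R3 ← R3 + (7/2)·R1: [0, 45, 60, 75]
R4 ← R4 − (11/2)·R1: [0, -63, -84, -105]
R3 ← R3 − (5/6)·R2: [0, 0, 0, 0]
R4 ← R4 + (7/6)·R2: [0, 0, 0, 0]
2 nonzero rows, so the 4 vectors span a space of dimension 2.
Since 2 < 4, the vectors are linearly dependent.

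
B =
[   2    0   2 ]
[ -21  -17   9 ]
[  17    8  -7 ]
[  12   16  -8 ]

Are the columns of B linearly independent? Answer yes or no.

yes

Row reduce B to echelon form.
R2 ← R2 + (21/2)·R1: [0, -17, 30]
R3 ← R3 − (17/2)·R1: [0, 8, -24]
R4 ← R4 − (6)·R1: [0, 16, -20]
R3 ← R3 + (8/17)·R2: [0, 0, -168/17]
R4 ← R4 + (16/17)·R2: [0, 0, 140/17]
R4 ← R4 + (5/6)·R3: [0, 0, 0]
3 pivots among 3 columns.
Every column is a pivot column, so the columns are linearly independent.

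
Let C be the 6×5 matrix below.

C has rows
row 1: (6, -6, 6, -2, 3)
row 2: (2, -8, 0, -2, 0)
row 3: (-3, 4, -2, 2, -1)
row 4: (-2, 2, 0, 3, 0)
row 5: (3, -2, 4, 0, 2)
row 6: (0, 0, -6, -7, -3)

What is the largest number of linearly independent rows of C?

Row reduce to echelon form.
R2 ← R2 − (1/3)·R1: [0, -6, -2, -4/3, -1]
R3 ← R3 + (1/2)·R1: [0, 1, 1, 1, 1/2]
R4 ← R4 + (1/3)·R1: [0, 0, 2, 7/3, 1]
R5 ← R5 − (1/2)·R1: [0, 1, 1, 1, 1/2]
R3 ← R3 + (1/6)·R2: [0, 0, 2/3, 7/9, 1/3]
R5 ← R5 + (1/6)·R2: [0, 0, 2/3, 7/9, 1/3]
R4 ← R4 − (3)·R3: [0, 0, 0, 0, 0]
R5 ← R5 − R3: [0, 0, 0, 0, 0]
R6 ← R6 + (9)·R3: [0, 0, 0, 0, 0]
Echelon form has 3 nonzero rows, so rank(C) = 3.
The rank gives the maximum number of linearly independent rows: 3.

3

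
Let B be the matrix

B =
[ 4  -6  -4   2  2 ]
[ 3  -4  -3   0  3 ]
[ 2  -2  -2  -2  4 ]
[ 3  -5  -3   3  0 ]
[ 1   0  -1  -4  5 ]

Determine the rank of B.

Row reduce to echelon form.
R2 ← R2 − (3/4)·R1: [0, 1/2, 0, -3/2, 3/2]
R3 ← R3 − (1/2)·R1: [0, 1, 0, -3, 3]
R4 ← R4 − (3/4)·R1: [0, -1/2, 0, 3/2, -3/2]
R5 ← R5 − (1/4)·R1: [0, 3/2, 0, -9/2, 9/2]
R3 ← R3 − (2)·R2: [0, 0, 0, 0, 0]
R4 ← R4 + R2: [0, 0, 0, 0, 0]
R5 ← R5 − (3)·R2: [0, 0, 0, 0, 0]
Echelon form has 2 nonzero rows, so rank(B) = 2.

2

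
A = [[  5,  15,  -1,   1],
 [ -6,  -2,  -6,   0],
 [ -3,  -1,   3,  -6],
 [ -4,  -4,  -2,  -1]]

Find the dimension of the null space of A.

Row reduce to echelon form.
R2 ← R2 + (6/5)·R1: [0, 16, -36/5, 6/5]
R3 ← R3 + (3/5)·R1: [0, 8, 12/5, -27/5]
R4 ← R4 + (4/5)·R1: [0, 8, -14/5, -1/5]
R3 ← R3 − (1/2)·R2: [0, 0, 6, -6]
R4 ← R4 − (1/2)·R2: [0, 0, 4/5, -4/5]
R4 ← R4 − (2/15)·R3: [0, 0, 0, 0]
3 nonzero rows, so rank(A) = 3.
A has 4 columns; by rank–nullity, nullity = 4 − 3 = 1.

1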